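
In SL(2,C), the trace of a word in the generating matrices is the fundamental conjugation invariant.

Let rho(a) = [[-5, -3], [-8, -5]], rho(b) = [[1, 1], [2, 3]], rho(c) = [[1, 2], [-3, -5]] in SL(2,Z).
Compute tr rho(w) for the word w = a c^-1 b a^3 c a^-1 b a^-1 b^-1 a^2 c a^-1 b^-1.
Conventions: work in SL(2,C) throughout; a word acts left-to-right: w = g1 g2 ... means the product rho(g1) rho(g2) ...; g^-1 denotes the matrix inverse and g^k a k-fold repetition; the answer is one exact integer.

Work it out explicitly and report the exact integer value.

rho(a) = [[-5, -3], [-8, -5]]
... * rho(c^-1) = [[-5, -2], [3, 1]]  ->  [[16, 7], [25, 11]]
... * rho(b) = [[1, 1], [2, 3]]  ->  [[30, 37], [47, 58]]
... * rho(a) = [[-5, -3], [-8, -5]]  ->  [[-446, -275], [-699, -431]]
... * rho(a) = [[-5, -3], [-8, -5]]  ->  [[4430, 2713], [6943, 4252]]
... * rho(a) = [[-5, -3], [-8, -5]]  ->  [[-43854, -26855], [-68731, -42089]]
... * rho(c) = [[1, 2], [-3, -5]]  ->  [[36711, 46567], [57536, 72983]]
... * rho(a^-1) = [[-5, 3], [8, -5]]  ->  [[188981, -122702], [296184, -192307]]
... * rho(b) = [[1, 1], [2, 3]]  ->  [[-56423, -179125], [-88430, -280737]]
... * rho(a^-1) = [[-5, 3], [8, -5]]  ->  [[-1150885, 726356], [-1803746, 1138395]]
... * rho(b^-1) = [[3, -1], [-2, 1]]  ->  [[-4905367, 1877241], [-7688028, 2942141]]
... * rho(a) = [[-5, -3], [-8, -5]]  ->  [[9508907, 5329896], [14903012, 8353379]]
... * rho(a) = [[-5, -3], [-8, -5]]  ->  [[-90183703, -55176201], [-141342092, -86475931]]
... * rho(c) = [[1, 2], [-3, -5]]  ->  [[75344900, 95513599], [118085701, 149695471]]
... * rho(a^-1) = [[-5, 3], [8, -5]]  ->  [[387384292, -251533295], [607135263, -394220252]]
... * rho(b^-1) = [[3, -1], [-2, 1]]  ->  [[1665219466, -638917587], [2609846293, -1001355515]]
tr = 1665219466 + -1001355515 = 663863951

663863951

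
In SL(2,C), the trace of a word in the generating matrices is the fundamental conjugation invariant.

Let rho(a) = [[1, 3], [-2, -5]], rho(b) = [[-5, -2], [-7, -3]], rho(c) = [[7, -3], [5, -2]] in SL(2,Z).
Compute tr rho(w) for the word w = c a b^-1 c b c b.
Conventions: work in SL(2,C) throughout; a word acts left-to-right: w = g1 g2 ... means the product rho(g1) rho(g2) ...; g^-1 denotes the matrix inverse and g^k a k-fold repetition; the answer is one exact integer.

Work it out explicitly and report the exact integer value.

28694

rho(c) = [[7, -3], [5, -2]]
... * rho(a) = [[1, 3], [-2, -5]]  ->  [[13, 36], [9, 25]]
... * rho(b^-1) = [[-3, 2], [7, -5]]  ->  [[213, -154], [148, -107]]
... * rho(c) = [[7, -3], [5, -2]]  ->  [[721, -331], [501, -230]]
... * rho(b) = [[-5, -2], [-7, -3]]  ->  [[-1288, -449], [-895, -312]]
... * rho(c) = [[7, -3], [5, -2]]  ->  [[-11261, 4762], [-7825, 3309]]
... * rho(b) = [[-5, -2], [-7, -3]]  ->  [[22971, 8236], [15962, 5723]]
tr = 22971 + 5723 = 28694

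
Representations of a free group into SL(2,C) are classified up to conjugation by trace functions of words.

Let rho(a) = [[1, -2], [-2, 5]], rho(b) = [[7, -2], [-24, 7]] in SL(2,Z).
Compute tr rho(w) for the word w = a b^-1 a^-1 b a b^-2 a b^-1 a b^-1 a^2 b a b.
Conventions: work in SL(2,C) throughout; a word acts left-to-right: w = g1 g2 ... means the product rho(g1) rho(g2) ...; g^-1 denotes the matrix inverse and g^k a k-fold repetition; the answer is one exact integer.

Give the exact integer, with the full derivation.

-1074089920574

rho(a) = [[1, -2], [-2, 5]]
... * rho(b^-1) = [[7, 2], [24, 7]]  ->  [[-41, -12], [106, 31]]
... * rho(a^-1) = [[5, 2], [2, 1]]  ->  [[-229, -94], [592, 243]]
... * rho(b) = [[7, -2], [-24, 7]]  ->  [[653, -200], [-1688, 517]]
... * rho(a) = [[1, -2], [-2, 5]]  ->  [[1053, -2306], [-2722, 5961]]
... * rho(b^-1) = [[7, 2], [24, 7]]  ->  [[-47973, -14036], [124010, 36283]]
... * rho(b^-1) = [[7, 2], [24, 7]]  ->  [[-672675, -194198], [1738862, 502001]]
... * rho(a) = [[1, -2], [-2, 5]]  ->  [[-284279, 374360], [734860, -967719]]
... * rho(b^-1) = [[7, 2], [24, 7]]  ->  [[6994687, 2051962], [-18081236, -5304313]]
... * rho(a) = [[1, -2], [-2, 5]]  ->  [[2890763, -3729564], [-7472610, 9640907]]
... * rho(b^-1) = [[7, 2], [24, 7]]  ->  [[-69274195, -20325422], [179073498, 52541129]]
... * rho(a) = [[1, -2], [-2, 5]]  ->  [[-28623351, 36921280], [73991240, -95441351]]
... * rho(a) = [[1, -2], [-2, 5]]  ->  [[-102465911, 241853102], [264873942, -625189235]]
... * rho(b) = [[7, -2], [-24, 7]]  ->  [[-6521735825, 1897903536], [16858659234, -4906072529]]
... * rho(a) = [[1, -2], [-2, 5]]  ->  [[-10317542897, 22532989330], [26670804292, -58247681113]]
... * rho(b) = [[7, -2], [-24, 7]]  ->  [[-613014544199, 178366011104], [1584639976756, -461075376375]]
tr = -613014544199 + -461075376375 = -1074089920574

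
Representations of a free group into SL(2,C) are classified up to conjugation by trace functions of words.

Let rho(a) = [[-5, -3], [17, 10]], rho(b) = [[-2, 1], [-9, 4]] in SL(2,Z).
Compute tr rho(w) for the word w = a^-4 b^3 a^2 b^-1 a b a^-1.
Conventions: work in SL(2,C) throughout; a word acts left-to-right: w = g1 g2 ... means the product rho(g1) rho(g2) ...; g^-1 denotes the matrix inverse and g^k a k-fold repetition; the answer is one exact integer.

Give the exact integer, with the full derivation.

5526179390

rho(a^-1) = [[10, 3], [-17, -5]]
... * rho(a^-1) = [[10, 3], [-17, -5]]  ->  [[49, 15], [-85, -26]]
... * rho(a^-1) = [[10, 3], [-17, -5]]  ->  [[235, 72], [-408, -125]]
... * rho(a^-1) = [[10, 3], [-17, -5]]  ->  [[1126, 345], [-1955, -599]]
... * rho(b) = [[-2, 1], [-9, 4]]  ->  [[-5357, 2506], [9301, -4351]]
... * rho(b) = [[-2, 1], [-9, 4]]  ->  [[-11840, 4667], [20557, -8103]]
... * rho(b) = [[-2, 1], [-9, 4]]  ->  [[-18323, 6828], [31813, -11855]]
... * rho(a) = [[-5, -3], [17, 10]]  ->  [[207691, 123249], [-360600, -213989]]
... * rho(a) = [[-5, -3], [17, 10]]  ->  [[1056778, 609417], [-1834813, -1058090]]
... * rho(b^-1) = [[4, -1], [9, -2]]  ->  [[9711865, -2275612], [-16862062, 3950993]]
... * rho(a) = [[-5, -3], [17, 10]]  ->  [[-87244729, -51891715], [151477191, 90096116]]
... * rho(b) = [[-2, 1], [-9, 4]]  ->  [[641514893, -294811589], [-1113819426, 511861655]]
... * rho(a^-1) = [[10, 3], [-17, -5]]  ->  [[11426945943, 3398602624], [-19839842395, -5900766553]]
tr = 11426945943 + -5900766553 = 5526179390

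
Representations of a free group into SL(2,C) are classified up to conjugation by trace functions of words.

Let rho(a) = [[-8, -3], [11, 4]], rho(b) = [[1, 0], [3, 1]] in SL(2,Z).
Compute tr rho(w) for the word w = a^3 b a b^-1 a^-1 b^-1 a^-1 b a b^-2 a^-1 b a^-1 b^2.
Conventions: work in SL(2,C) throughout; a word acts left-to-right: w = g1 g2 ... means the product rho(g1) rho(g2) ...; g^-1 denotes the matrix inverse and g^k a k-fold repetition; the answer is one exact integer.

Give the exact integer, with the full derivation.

rho(a) = [[-8, -3], [11, 4]]
... * rho(a) = [[-8, -3], [11, 4]]  ->  [[31, 12], [-44, -17]]
... * rho(a) = [[-8, -3], [11, 4]]  ->  [[-116, -45], [165, 64]]
... * rho(b) = [[1, 0], [3, 1]]  ->  [[-251, -45], [357, 64]]
... * rho(a) = [[-8, -3], [11, 4]]  ->  [[1513, 573], [-2152, -815]]
... * rho(b^-1) = [[1, 0], [-3, 1]]  ->  [[-206, 573], [293, -815]]
... * rho(a^-1) = [[4, 3], [-11, -8]]  ->  [[-7127, -5202], [10137, 7399]]
... * rho(b^-1) = [[1, 0], [-3, 1]]  ->  [[8479, -5202], [-12060, 7399]]
... * rho(a^-1) = [[4, 3], [-11, -8]]  ->  [[91138, 67053], [-129629, -95372]]
... * rho(b) = [[1, 0], [3, 1]]  ->  [[292297, 67053], [-415745, -95372]]
... * rho(a) = [[-8, -3], [11, 4]]  ->  [[-1600793, -608679], [2276868, 865747]]
... * rho(b^-1) = [[1, 0], [-3, 1]]  ->  [[225244, -608679], [-320373, 865747]]
... * rho(b^-1) = [[1, 0], [-3, 1]]  ->  [[2051281, -608679], [-2917614, 865747]]
... * rho(a^-1) = [[4, 3], [-11, -8]]  ->  [[14900593, 11023275], [-21193673, -15678818]]
... * rho(b) = [[1, 0], [3, 1]]  ->  [[47970418, 11023275], [-68230127, -15678818]]
... * rho(a^-1) = [[4, 3], [-11, -8]]  ->  [[70625647, 55725054], [-100453510, -79259837]]
... * rho(b) = [[1, 0], [3, 1]]  ->  [[237800809, 55725054], [-338233021, -79259837]]
... * rho(b) = [[1, 0], [3, 1]]  ->  [[404975971, 55725054], [-576012532, -79259837]]
tr = 404975971 + -79259837 = 325716134

325716134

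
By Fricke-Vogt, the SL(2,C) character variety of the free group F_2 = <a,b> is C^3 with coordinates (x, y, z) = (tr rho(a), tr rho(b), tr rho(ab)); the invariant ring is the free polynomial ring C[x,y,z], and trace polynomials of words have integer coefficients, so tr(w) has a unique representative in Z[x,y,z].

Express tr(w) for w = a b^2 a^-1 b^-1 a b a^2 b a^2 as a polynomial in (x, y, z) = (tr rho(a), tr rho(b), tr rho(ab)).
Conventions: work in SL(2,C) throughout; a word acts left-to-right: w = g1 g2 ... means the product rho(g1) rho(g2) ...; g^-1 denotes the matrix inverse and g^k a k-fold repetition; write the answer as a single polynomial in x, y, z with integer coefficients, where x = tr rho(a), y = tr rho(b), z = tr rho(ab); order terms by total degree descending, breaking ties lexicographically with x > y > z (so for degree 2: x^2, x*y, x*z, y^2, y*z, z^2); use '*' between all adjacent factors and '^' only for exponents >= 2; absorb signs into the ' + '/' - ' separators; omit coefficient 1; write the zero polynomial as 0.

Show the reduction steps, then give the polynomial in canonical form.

-x^4*y^2*z^3 + x^5*y*z^2 + 3*x^3*y^3*z^2 + x^3*y*z^4 - 2*x^4*y^2*z - 3*x^2*y^4*z - x^2*y^2*z^3 + x^3*y^3 - 5*x^3*y*z^2 + x*y^5 - x*y^3*z^2 - x*y*z^4 + 10*x^2*y^2*z + x^2*z^3 + y^4*z + y^2*z^3 - x^3*y - 5*x*y^3 + x*y*z^2 - x^2*z - 3*y^2*z + 5*x*y - z

tr(a b a b) = tr(b a) tr(b a) - tr(1) = z^2 - 2
tr(b a b a b a) = tr(a b) tr(a b a b) - tr(a^-1 b^-1) = z^3 - 3*z
tr(a b a) = tr(a) tr(b a) - tr(b) = x*z - y
tr(b a b a b) = tr(b) tr(a b a b) - tr(a b a) = y*z^2 - x*z - y
tr(b a^2 b a b a) = tr(a) tr(b a b a b a) - tr(b a b a b) = x*z^3 - y*z^2 - 2*x*z + y
tr(b a b) = tr(b) tr(a b) - tr(a) = y*z - x
tr(a^2 b a b) = tr(a) tr(b a b a) - tr(b a b) = x*z^2 - y*z - x
tr(a^2 b a) = tr(a) tr(a b a) - tr(a b) = x^2*z - x*y - z
tr(b a^2 b a b) = tr(b) tr(a^2 b a b) - tr(a^2 b a) = x*y*z^2 - x^2*z - y^2*z + z
tr(b a b a^2 b a^2) = tr(a) tr(b a^2 b a b a) - tr(b a^2 b a b) = x^2*z^3 - 2*x*y*z^2 - x^2*z + y^2*z + x*y - z
tr(a b a^2 b a^3 b) = tr(a) tr(b a b a^2 b a^2) - tr(b a b a^2 b a) = x^3*z^3 - 2*x^2*y*z^2 - x^3*z + x*y^2*z - x*z^3 + x^2*y + y*z^2 + x*z - y
tr(b^2) = tr(b) tr(b) - tr(1) = y^2 - 2
tr(a^2 b^2) = tr(a) tr(b^2 a) - tr(b^2) = x*y*z - x^2 - y^2 + 2
tr(b^2 a^2 b) = tr(b) tr(a^2 b^2) - tr(a^2 b) = x*y^2*z - x^2*y - y^3 - x*z + 3*y
tr(b a^2 b a^2 b) = tr(a) tr(b^2 a^2 b a) - tr(b^2 a^2 b) = x^2*y*z^2 - x^3*z - 2*x*y^2*z + x^2*y + y^3 + 2*x*z - 3*y
tr(a^2 b a^2 b a^2 b) = tr(a) tr(b a^2 b a^2 b a) - tr(b a^2 b a^2 b) = x^3*z^3 - 3*x^2*y*z^2 + 3*x*y^2*z - y^3 - 3*x*z + 3*y
tr(b a b a^3) = tr(a) tr(b a b a^2) - tr(b a b a) = x^2*z^2 - x*y*z - x^2 - z^2 + 2
tr(b a^4 b a) = tr(a) tr(b a b a^3) - tr(b a b a^2) = x^3*z^2 - x^2*y*z - x^3 - 2*x*z^2 + y*z + 3*x
tr(b^2 a^3) = tr(a) tr(a b^2 a) - tr(a b^2) = x^2*y*z - x^3 - x*y^2 - y*z + 3*x
tr(b a^4 b) = tr(a) tr(b^2 a^3) - tr(b^2 a^2) = x^3*y*z - x^4 - x^2*y^2 - 2*x*y*z + 4*x^2 + y^2 - 2
tr(a^2 b a^2 b a^2) = tr(a) tr(b a^4 b a) - tr(b a^4 b) = x^4*z^2 - 2*x^3*y*z + x^2*y^2 - 2*x^2*z^2 + 3*x*y*z - x^2 - y^2 + 2
tr(a b^2 a^2 b a^2 b a) = tr(b) tr(a^2 b a^2 b a^2 b) - tr(a^2 b a^2 b a^2) = x^3*y*z^3 - x^4*z^2 - 3*x^2*y^2*z^2 + 2*x^3*y*z + 3*x*y^3*z - x^2*y^2 + 2*x^2*z^2 - y^4 - 6*x*y*z + x^2 + 4*y^2 - 2
tr(a b a^2 b a) = tr(a) tr(b a^2 b a) - tr(b a^2 b) = x^2*z^2 - 2*x*y*z + y^2 - 2
tr(a^2 b a^2 b a) = tr(a) tr(a b a^2 b a) - tr(a b a^2 b) = x^3*z^2 - 2*x^2*y*z + x*y^2 - x*z^2 + y*z - x
tr(a b^2 a^2 b a^2 b) = tr(b) tr(a^2 b a^2 b a b) - tr(a^2 b a^2 b a) = x^2*y*z^3 - x^3*z^2 - 2*x*y^2*z^2 + x^2*y*z + y^3*z + x*z^2 - 2*y*z + x
tr(a b a^2 b a^3 b^2 a) = tr(a) tr(a b^2 a^2 b a^2 b a) - tr(a b^2 a^2 b a^2 b) = x^4*y*z^3 - x^5*z^2 - 3*x^3*y^2*z^2 + 2*x^4*y*z + 3*x^2*y^3*z - x^2*y*z^3 - x^3*y^2 + 3*x^3*z^2 - x*y^4 + 2*x*y^2*z^2 - 7*x^2*y*z - y^3*z + x^3 + 4*x*y^2 - x*z^2 + 2*y*z - 3*x
tr(a b a b a b a b) = tr(a b a b a b) tr(a b) - tr(b a b a) = z^4 - 4*z^2 + 2
tr(b a b^2 a b a b a) = tr(b) tr(a b a b a b a b) - tr(a b a b a b a) = y*z^4 - x*z^3 - 3*y*z^2 + 2*x*z + y
tr(a b a b^2 a b) = tr(b) tr(a b a b a b) - tr(a b a b a) = y*z^3 - x*z^2 - 2*y*z + x
tr(b a b^2 a b a b) = tr(b) tr(a b a b^2 a b) - tr(a b a b^2 a) = y^2*z^3 - 2*x*y*z^2 + x^2*z - y^2*z + x*y - z
tr(b^2 a b a b a^2 b a) = tr(a) tr(b a b^2 a b a b a) - tr(b a b^2 a b a b) = x*y*z^4 - x^2*z^3 - y^2*z^3 - x*y*z^2 + x^2*z + y^2*z + z
tr(b^3 a b a b a) = tr(b) tr(a b a b a b^2) - tr(a b a b a b) = y^2*z^3 - x*y*z^2 - 2*y^2*z - z^3 + x*y + 3*z
tr(a b a b^3) = tr(b) tr(b a b a b) - tr(b a b a) = y^2*z^2 - x*y*z - y^2 - z^2 + 2
tr(b^3 a b a b) = tr(b) tr(a b a b^3) - tr(a b a b^2) = y^3*z^2 - x*y^2*z - y^3 - 2*y*z^2 + x*z + 3*y
tr(b^2 a b a b a^2 b) = tr(a) tr(b^3 a b a b a) - tr(b^3 a b a b) = x*y^2*z^3 - x^2*y*z^2 - y^3*z^2 - x*y^2*z - x*z^3 + x^2*y + y^3 + 2*y*z^2 + 2*x*z - 3*y
tr(a b^2 a b a b a^2 b a) = tr(a) tr(b^2 a b a b a^2 b a) - tr(b^2 a b a b a^2 b) = x^2*y*z^4 - x^3*z^3 - 2*x*y^2*z^3 + y^3*z^2 + x^3*z + 2*x*y^2*z + x*z^3 - x^2*y - y^3 - 2*y*z^2 - x*z + 3*y
tr(a b a^2 b a^3 b^2 a b) = tr(a) tr(a b^2 a b a b a^2 b a) - tr(a b^2 a b a b a^2 b) = x^3*y*z^4 - x^4*z^3 - 2*x^2*y^2*z^3 + x*y^3*z^2 - x*y*z^4 + x^4*z + 2*x^2*y^2*z + 2*x^2*z^3 + y^2*z^3 - x^3*y - x*y^3 - x*y*z^2 - 2*x^2*z - y^2*z + 3*x*y - z
tr(b^-1 a b a^2 b a^3 b^2 a) = tr(a b a^2 b a^3 b^2 a) tr(b) - tr(a b a^2 b a^3 b^2 a b) = x^4*y^2*z^3 - x^5*y*z^2 - 3*x^3*y^3*z^2 - x^3*y*z^4 + 2*x^4*y^2*z + x^4*z^3 + 3*x^2*y^4*z + x^2*y^2*z^3 - x^3*y^3 + 3*x^3*y*z^2 - x*y^5 + x*y^3*z^2 + x*y*z^4 - x^4*z - 9*x^2*y^2*z - 2*x^2*z^3 - y^4*z - y^2*z^3 + 2*x^3*y + 5*x*y^3 + 2*x^2*z + 3*y^2*z - 6*x*y + z
tr(a b^2 a^-1 b^-1 a b a^2 b a^2) = tr(b^-1 a b a^2 b a^3 b^2) tr(a) - tr(b^-1 a b a^2 b a^3 b^2 a) = -x^4*y^2*z^3 + x^5*y*z^2 + 3*x^3*y^3*z^2 + x^3*y*z^4 - 2*x^4*y^2*z - 3*x^2*y^4*z - x^2*y^2*z^3 + x^3*y^3 - 5*x^3*y*z^2 + x*y^5 - x*y^3*z^2 - x*y*z^4 + 10*x^2*y^2*z + x^2*z^3 + y^4*z + y^2*z^3 - x^3*y - 5*x*y^3 + x*y*z^2 - x^2*z - 3*y^2*z + 5*x*y - z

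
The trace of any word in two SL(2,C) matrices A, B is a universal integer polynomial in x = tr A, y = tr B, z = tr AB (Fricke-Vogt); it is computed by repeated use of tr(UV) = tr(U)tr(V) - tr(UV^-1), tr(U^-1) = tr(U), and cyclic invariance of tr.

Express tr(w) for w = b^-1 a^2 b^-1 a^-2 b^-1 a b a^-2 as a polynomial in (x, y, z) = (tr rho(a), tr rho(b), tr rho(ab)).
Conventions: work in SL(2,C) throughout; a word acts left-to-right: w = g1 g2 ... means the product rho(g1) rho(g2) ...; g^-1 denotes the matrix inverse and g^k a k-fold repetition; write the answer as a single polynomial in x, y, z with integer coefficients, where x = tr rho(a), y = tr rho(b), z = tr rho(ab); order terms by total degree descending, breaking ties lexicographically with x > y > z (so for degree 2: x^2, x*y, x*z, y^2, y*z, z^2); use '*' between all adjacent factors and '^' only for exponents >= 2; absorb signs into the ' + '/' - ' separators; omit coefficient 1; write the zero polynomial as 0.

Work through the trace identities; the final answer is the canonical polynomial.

-x^5*y^2*z^2 + 2*x^6*y*z + 2*x^4*y^3*z + 2*x^4*y*z^3 - x^7 - 2*x^5*y^2 - 2*x^5*z^2 - x^3*y^4 - 2*x^3*y^2*z^2 - x^3*z^4 - 7*x^4*y*z - x^2*y^3*z + 7*x^5 + 8*x^3*y^2 + 7*x^3*z^2 + x*y^4 + x*y^2*z^2 + 2*x^2*y*z - 14*x^3 - 6*x*y^2 - 2*x*z^2 + y*z + 7*x

trace(b^-1) = trace(b) = y
trace(a b a b) = trace(b a)*trace(b a) - trace(1) = z^2 - 2
and trace(a b a) = trace(a)*trace(b a) - trace(b) = x*z - y
trace(b a b a b) = trace(b)*trace(a b a b) - trace(a b a) = y*z^2 - x*z - y
and trace(b a b a b a) = trace(a b)*trace(a b a b) - trace(a^-1 b^-1) = z^3 - 3*z
next, trace(a^-1 b a b a b) = trace(b a b a b)*trace(a) - trace(b a b a b a) = x*y*z^2 - x^2*z - z^3 - x*y + 3*z
trace(b a b a^-2 b a) = trace(a^-1 b a b a b)*trace(a) - trace(a^-1 b a b a b a) = x^2*y*z^2 - x^3*z - x*z^3 - x^2*y - y*z^2 + 4*x*z + y
and trace(b a b) = trace(b)*trace(a b) - trace(a) = y*z - x
and trace(a^2 b a b) = trace(a)*trace(b a b a) - trace(b a b) = x*z^2 - y*z - x
next, trace(a^2 b a) = trace(a)*trace(b a^2) - trace(b a) = x^2*z - x*y - z
trace(a b^2 a^2 b) = trace(b)*trace(a^2 b a b) - trace(a^2 b a) = x*y*z^2 - x^2*z - y^2*z + z
trace(b^2) = trace(b)*trace(b) - trace(1) = y^2 - 2
trace(a b^2 a) = trace(a)*trace(b^2 a) - trace(b^2) = x*y*z - x^2 - y^2 + 2
trace(a b^2 a^2) = trace(a)*trace(a b^2 a) - trace(a b^2) = x^2*y*z - x^3 - x*y^2 - y*z + 3*x
trace(b a b^2 a^2 b) = trace(b)*trace(a b^2 a^2 b) - trace(a b^2 a^2) = x*y^2*z^2 - 2*x^2*y*z - y^3*z + x^3 + x*y^2 + 2*y*z - 3*x
and trace(b a b a b^2 a) = trace(b)*trace(a b a b a b) - trace(a b a b a) = y*z^3 - x*z^2 - 2*y*z + x
next, trace(b a b a b^2) = trace(b)*trace(a b a b^2) - trace(a b a b) = y^2*z^2 - x*y*z - y^2 - z^2 + 2
and trace(b a b^2 a^2 b a) = trace(a)*trace(b a b a b^2 a) - trace(b a b a b^2) = x*y*z^3 - x^2*z^2 - y^2*z^2 - x*y*z + x^2 + y^2 + z^2 - 2
trace(b a^2 b a^-1 b a b) = trace(b a b^2 a^2 b)*trace(a) - trace(b a b^2 a^2 b a) = x^2*y^2*z^2 - 2*x^3*y*z - x*y^3*z - x*y*z^3 + x^4 + x^2*y^2 + x^2*z^2 + y^2*z^2 + 3*x*y*z - 4*x^2 - y^2 - z^2 + 2
and trace(b a b a b a^2 b) = trace(a)*trace(b^2 a b a b a) - trace(b^2 a b a b) = x*y*z^3 - x^2*z^2 - y^2*z^2 - x*y*z + x^2 + y^2 + z^2 - 2
next, trace(b a b a b a b a) = trace(b a b a)*trace(b a b a) - trace(1) = z^4 - 4*z^2 + 2
next, trace(b a b a b a^2 b a) = trace(a)*trace(b a b a b a b a) - trace(b a b a b a b) = x*z^4 - y*z^3 - 3*x*z^2 + 2*y*z + x
and trace(b a^2 b a^-1 b a b a) = trace(b a b a b a^2 b)*trace(a) - trace(b a b a b a^2 b a) = x^2*y*z^3 - x^3*z^2 - x*y^2*z^2 - x*z^4 - x^2*y*z + y*z^3 + x^3 + x*y^2 + 4*x*z^2 - 2*y*z - 3*x
trace(a^-1 b a^2 b a^-1 b a b) = trace(b a^2 b a^-1 b a b)*trace(a) - trace(b a^2 b a^-1 b a b a) = x^3*y^2*z^2 - 2*x^4*y*z - x^2*y^3*z - 2*x^2*y*z^3 + x^5 + x^3*y^2 + 2*x^3*z^2 + 2*x*y^2*z^2 + x*z^4 + 4*x^2*y*z - y*z^3 - 5*x^3 - 2*x*y^2 - 5*x*z^2 + 2*y*z + 5*x
next, trace(a^-1 b a b a^-2 b a^2 b) = trace(a^-1 b a^2 b a^-1 b a b)*trace(a) - trace(a^-1 b a^2 b a^-1 b a b a) = x^4*y^2*z^2 - 2*x^5*y*z - x^3*y^3*z - 2*x^3*y*z^3 + x^6 + x^4*y^2 + 2*x^4*z^2 + x^2*y^2*z^2 + x^2*z^4 + 6*x^3*y*z + x*y^3*z - 6*x^4 - 3*x^2*y^2 - 6*x^2*z^2 - y^2*z^2 - x*y*z + 9*x^2 + y^2 + z^2 - 2
trace(a^2 b^-1 a^-1 b a b a^-2 b) = trace(a^-1 b a b a^-2 b a^2)*trace(b) - trace(a^-1 b a b a^-2 b a^2 b) = -x^4*y^2*z^2 + 2*x^5*y*z + x^3*y^3*z + 2*x^3*y*z^3 - x^6 - x^4*y^2 - 2*x^4*z^2 - x^2*z^4 - 7*x^3*y*z - x*y^3*z - x*y*z^3 + 6*x^4 + 2*x^2*y^2 + 6*x^2*z^2 + 5*x*y*z - 9*x^2 - z^2 + 2
trace(a b a^-2 b^-1 a^2 b^-1 a^-1 b) = trace(a^2 b^-1 a^-1 b a b a^-2)*trace(b) - trace(a^2 b^-1 a^-1 b a b a^-2 b) = x^4*y^2*z^2 - 2*x^5*y*z - x^3*y^3*z - 2*x^3*y*z^3 + x^6 + x^4*y^2 + 2*x^4*z^2 + x^2*z^4 + 7*x^3*y*z + x*y^3*z + x*y*z^3 - 6*x^4 - 2*x^2*y^2 - 6*x^2*z^2 - 5*x*y*z + 9*x^2 + y^2 + z^2 - 2
trace(b^-1 a b a^-2 b^-1 a^2 b^-1 a^-1) = trace(a b a^-2 b^-1 a^2 b^-1 a^-1)*trace(b) - trace(a b a^-2 b^-1 a^2 b^-1 a^-1 b) = -x^4*y^2*z^2 + 2*x^5*y*z + x^3*y^3*z + 2*x^3*y*z^3 - x^6 - x^4*y^2 - 2*x^4*z^2 - x^2*z^4 - 7*x^3*y*z - x*y^3*z - x*y*z^3 + 6*x^4 + 2*x^2*y^2 + 6*x^2*z^2 + 5*x*y*z - 9*x^2 - z^2 + 2
next, trace(b a^3 b a) = trace(a)*trace(a b a b a) - trace(a b a b) = x^2*z^2 - x*y*z - x^2 - z^2 + 2
next, trace(a^-1 b a^3 b) = trace(b a^3 b)*trace(a) - trace(b a^3 b a) = x^3*y*z - x^4 - x^2*y^2 - x^2*z^2 + 4*x^2 + z^2 - 2
and trace(a^3 b a^-2 b) = trace(a^-1 b a^3 b)*trace(a) - trace(a^-1 b a^3 b a) = x^4*y*z - x^5 - x^3*y^2 - x^3*z^2 - x^2*y*z + 5*x^3 + x*y^2 + x*z^2 + y*z - 5*x
trace(a b a^-2 b^-1 a^2) = trace(a^3 b a^-2)*trace(b) - trace(a^3 b a^-2 b) = -x^4*y*z + x^5 + x^3*y^2 + x^3*z^2 + x^2*y*z - 5*x^3 - x*y^2 - x*z^2 + 5*x
trace(a^2 b a b a b) = trace(a)*trace(b a b a b a) - trace(b a b a b) = x*z^3 - y*z^2 - 2*x*z + y
next, trace(b^-1 a^2 b a b a) = trace(a^2 b a b a)*trace(b) - trace(a^2 b a b a b) = x^2*y*z^2 - x*y^2*z - x*z^3 - x^2*y + 2*x*z + y
and trace(b^-1 a^2 b a b a^-1) = trace(b^-1 a^2 b a b)*trace(a) - trace(b^-1 a^2 b a b a) = -x^2*y*z^2 + x^3*z + x*y^2*z + x*z^3 - 3*x*z - y
and trace(a b a^-2 b^-1 a^2 b) = trace(b^-1 a^2 b a b a^-1)*trace(a) - trace(b^-1 a^2 b a b) = -x^3*y*z^2 + x^4*z + x^2*y^2*z + x^2*z^3 - 4*x^2*z + z
next, trace(a b a^-2 b^-1 a^2 b^-1) = trace(a b a^-2 b^-1 a^2)*trace(b) - trace(a b a^-2 b^-1 a^2 b) = -x^4*y^2*z + x^5*y + x^3*y^3 + 2*x^3*y*z^2 - x^4*z - x^2*z^3 - 5*x^3*y - x*y^3 - x*y*z^2 + 4*x^2*z + 5*x*y - z
trace(b^-1 a b a^-2 b^-1 a^2 b^-1) = trace(a b a^-2 b^-1 a^2 b^-1)*trace(b) - trace(a b a^-2 b^-1 a^2) = -x^4*y^3*z + x^5*y^2 + x^3*y^4 + 2*x^3*y^2*z^2 - x^2*y*z^3 - x^5 - 6*x^3*y^2 - x^3*z^2 - x*y^4 - x*y^2*z^2 + 3*x^2*y*z + 5*x^3 + 6*x*y^2 + x*z^2 - y*z - 5*x
trace(b^-1 a^2 b^-1 a^-2 b^-1 a b a^-2) = trace(b^-1 a b a^-2 b^-1 a^2 b^-1 a^-1)*trace(a) - trace(b^-1 a b a^-2 b^-1 a^2 b^-1) = -x^5*y^2*z^2 + 2*x^6*y*z + 2*x^4*y^3*z + 2*x^4*y*z^3 - x^7 - 2*x^5*y^2 - 2*x^5*z^2 - x^3*y^4 - 2*x^3*y^2*z^2 - x^3*z^4 - 7*x^4*y*z - x^2*y^3*z + 7*x^5 + 8*x^3*y^2 + 7*x^3*z^2 + x*y^4 + x*y^2*z^2 + 2*x^2*y*z - 14*x^3 - 6*x*y^2 - 2*x*z^2 + y*z + 7*x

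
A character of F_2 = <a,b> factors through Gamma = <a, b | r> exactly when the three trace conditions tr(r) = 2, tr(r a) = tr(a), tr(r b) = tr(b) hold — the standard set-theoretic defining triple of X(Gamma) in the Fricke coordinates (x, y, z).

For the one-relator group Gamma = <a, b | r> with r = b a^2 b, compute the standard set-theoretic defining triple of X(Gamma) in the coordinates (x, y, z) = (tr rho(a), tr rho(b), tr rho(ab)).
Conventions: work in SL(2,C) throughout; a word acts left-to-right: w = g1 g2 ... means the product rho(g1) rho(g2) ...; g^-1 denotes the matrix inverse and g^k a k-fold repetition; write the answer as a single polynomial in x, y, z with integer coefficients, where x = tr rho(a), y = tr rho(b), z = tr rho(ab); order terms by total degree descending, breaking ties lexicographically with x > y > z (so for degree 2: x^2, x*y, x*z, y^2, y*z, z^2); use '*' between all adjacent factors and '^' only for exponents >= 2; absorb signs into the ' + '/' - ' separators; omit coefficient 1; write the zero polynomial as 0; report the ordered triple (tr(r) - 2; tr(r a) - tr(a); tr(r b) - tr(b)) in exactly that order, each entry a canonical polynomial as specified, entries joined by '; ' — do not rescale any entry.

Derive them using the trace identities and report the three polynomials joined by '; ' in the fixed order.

x*y*z - x^2 - y^2; x*z^2 - y*z - 2*x; x*y^2*z - x^2*y - y^3 - x*z + 2*y

so tr(a^2 b) = tr(a) * tr(b a) - tr(b) = x*z - y
tr(a^2) = tr(a) * tr(a) - tr(1) = x^2 - 2
tr(b a^2 b) = tr(b) * tr(a^2 b) - tr(a^2) = x*y*z - x^2 - y^2 + 2
tr(b a b a) = tr(a b) * tr(a b) - tr(1)  (split on a) = z^2 - 2
tr(b a b) = tr(b) * tr(a b) - tr(a)  (reduce the b square) = y*z - x
tr(b a^2 b a) = tr(a) * tr(b a b a) - tr(b a b)  (reduce the a square) = x*z^2 - y*z - x
tr(b a^2 b^2) = tr(b) * tr(b a^2 b) - tr(b a^2) = x*y^2*z - x^2*y - y^3 - x*z + 3*y
assemble the triple (tr(r) - 2; tr(r a) - x; tr(r b) - y)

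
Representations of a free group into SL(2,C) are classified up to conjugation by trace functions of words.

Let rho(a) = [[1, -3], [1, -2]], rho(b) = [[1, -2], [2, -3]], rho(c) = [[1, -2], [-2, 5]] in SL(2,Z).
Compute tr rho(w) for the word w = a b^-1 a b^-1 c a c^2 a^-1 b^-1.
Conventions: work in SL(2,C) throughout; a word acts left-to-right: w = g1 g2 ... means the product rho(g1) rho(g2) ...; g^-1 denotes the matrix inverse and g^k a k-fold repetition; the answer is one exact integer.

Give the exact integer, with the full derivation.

rho(a) = [[1, -3], [1, -2]]
... * rho(b^-1) = [[-3, 2], [-2, 1]]  ->  [[3, -1], [1, 0]]
... * rho(a) = [[1, -3], [1, -2]]  ->  [[2, -7], [1, -3]]
... * rho(b^-1) = [[-3, 2], [-2, 1]]  ->  [[8, -3], [3, -1]]
... * rho(c) = [[1, -2], [-2, 5]]  ->  [[14, -31], [5, -11]]
... * rho(a) = [[1, -3], [1, -2]]  ->  [[-17, 20], [-6, 7]]
... * rho(c) = [[1, -2], [-2, 5]]  ->  [[-57, 134], [-20, 47]]
... * rho(c) = [[1, -2], [-2, 5]]  ->  [[-325, 784], [-114, 275]]
... * rho(a^-1) = [[-2, 3], [-1, 1]]  ->  [[-134, -191], [-47, -67]]
... * rho(b^-1) = [[-3, 2], [-2, 1]]  ->  [[784, -459], [275, -161]]
tr = 784 + -161 = 623

623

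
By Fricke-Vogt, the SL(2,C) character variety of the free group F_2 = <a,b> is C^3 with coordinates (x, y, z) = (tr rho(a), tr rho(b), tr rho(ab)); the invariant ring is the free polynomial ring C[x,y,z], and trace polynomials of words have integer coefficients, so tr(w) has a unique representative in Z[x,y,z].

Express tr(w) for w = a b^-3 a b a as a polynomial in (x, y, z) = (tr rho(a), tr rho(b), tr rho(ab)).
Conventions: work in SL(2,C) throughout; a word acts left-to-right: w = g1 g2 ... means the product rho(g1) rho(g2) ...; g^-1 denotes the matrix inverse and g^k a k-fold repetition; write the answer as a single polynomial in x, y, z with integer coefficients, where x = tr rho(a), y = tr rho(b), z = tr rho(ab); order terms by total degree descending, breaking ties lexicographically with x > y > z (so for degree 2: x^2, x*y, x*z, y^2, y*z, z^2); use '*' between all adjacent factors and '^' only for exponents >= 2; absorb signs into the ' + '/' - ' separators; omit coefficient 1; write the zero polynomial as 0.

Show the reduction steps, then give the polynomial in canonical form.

trace(b a^2) = trace(a) trace(b a) - trace(b)  (reduce the a square) = x*z - y
trace(a b a^2) = trace(a) trace(b a^2) - trace(b a)  (reduce the a square) = x^2*z - x*y - z
trace(b a b a) = trace(a b) trace(a b) - trace(1)  (split on a) = z^2 - 2
trace(b a b) = trace(b) trace(a b) - trace(a)  (reduce the b square) = y*z - x
trace(a b a^2 b) = trace(a) trace(b a b a) - trace(b a b)  (reduce the a square) = x*z^2 - y*z - x
and trace(b^-1 a b a^2) = trace(a b a^2) trace(b) - trace(a b a^2 b)  (eliminate b^-1) = x^2*y*z - x*y^2 - x*z^2 + x
trace(a b a^2 b^-2) = trace(b^-1 a b a^2) trace(b) - trace(b^-1 a b a^2 b)  (eliminate b^-1) = x^2*y^2*z - x*y^3 - x*y*z^2 - x^2*z + 2*x*y + z
trace(a b^-3 a b a) = trace(a b a^2 b^-2) trace(b) - trace(a b a^2 b^-1)  (eliminate b^-1) = x^2*y^3*z - x*y^4 - x*y^2*z^2 - 2*x^2*y*z + 3*x*y^2 + x*z^2 + y*z - x

x^2*y^3*z - x*y^4 - x*y^2*z^2 - 2*x^2*y*z + 3*x*y^2 + x*z^2 + y*z - x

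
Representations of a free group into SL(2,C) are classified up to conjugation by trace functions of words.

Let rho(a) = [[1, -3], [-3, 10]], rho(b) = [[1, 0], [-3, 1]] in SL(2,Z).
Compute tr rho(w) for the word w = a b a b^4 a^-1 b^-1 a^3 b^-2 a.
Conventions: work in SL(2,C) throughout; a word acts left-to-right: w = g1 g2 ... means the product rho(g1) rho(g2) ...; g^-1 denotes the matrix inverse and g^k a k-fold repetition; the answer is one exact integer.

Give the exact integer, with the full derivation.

rho(a) = [[1, -3], [-3, 10]]
... * rho(b) = [[1, 0], [-3, 1]]  ->  [[10, -3], [-33, 10]]
... * rho(a) = [[1, -3], [-3, 10]]  ->  [[19, -60], [-63, 199]]
... * rho(b) = [[1, 0], [-3, 1]]  ->  [[199, -60], [-660, 199]]
... * rho(b) = [[1, 0], [-3, 1]]  ->  [[379, -60], [-1257, 199]]
... * rho(b) = [[1, 0], [-3, 1]]  ->  [[559, -60], [-1854, 199]]
... * rho(b) = [[1, 0], [-3, 1]]  ->  [[739, -60], [-2451, 199]]
... * rho(a^-1) = [[10, 3], [3, 1]]  ->  [[7210, 2157], [-23913, -7154]]
... * rho(b^-1) = [[1, 0], [3, 1]]  ->  [[13681, 2157], [-45375, -7154]]
... * rho(a) = [[1, -3], [-3, 10]]  ->  [[7210, -19473], [-23913, 64585]]
... * rho(a) = [[1, -3], [-3, 10]]  ->  [[65629, -216360], [-217668, 717589]]
... * rho(a) = [[1, -3], [-3, 10]]  ->  [[714709, -2360487], [-2370435, 7828894]]
... * rho(b^-1) = [[1, 0], [3, 1]]  ->  [[-6366752, -2360487], [21116247, 7828894]]
... * rho(b^-1) = [[1, 0], [3, 1]]  ->  [[-13448213, -2360487], [44602929, 7828894]]
... * rho(a) = [[1, -3], [-3, 10]]  ->  [[-6366752, 16739769], [21116247, -55519847]]
tr = -6366752 + -55519847 = -61886599

-61886599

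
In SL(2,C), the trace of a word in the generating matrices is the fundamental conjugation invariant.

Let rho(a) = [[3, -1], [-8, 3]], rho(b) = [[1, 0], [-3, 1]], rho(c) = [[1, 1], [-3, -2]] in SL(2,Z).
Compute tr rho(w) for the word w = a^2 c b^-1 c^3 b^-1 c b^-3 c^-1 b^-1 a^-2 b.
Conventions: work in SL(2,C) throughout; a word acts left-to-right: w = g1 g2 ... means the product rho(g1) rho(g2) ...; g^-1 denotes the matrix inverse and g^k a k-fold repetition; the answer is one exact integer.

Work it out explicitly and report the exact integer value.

184694

rho(a) = [[3, -1], [-8, 3]]
... * rho(a) = [[3, -1], [-8, 3]]  ->  [[17, -6], [-48, 17]]
... * rho(c) = [[1, 1], [-3, -2]]  ->  [[35, 29], [-99, -82]]
... * rho(b^-1) = [[1, 0], [3, 1]]  ->  [[122, 29], [-345, -82]]
... * rho(c) = [[1, 1], [-3, -2]]  ->  [[35, 64], [-99, -181]]
... * rho(c) = [[1, 1], [-3, -2]]  ->  [[-157, -93], [444, 263]]
... * rho(c) = [[1, 1], [-3, -2]]  ->  [[122, 29], [-345, -82]]
... * rho(b^-1) = [[1, 0], [3, 1]]  ->  [[209, 29], [-591, -82]]
... * rho(c) = [[1, 1], [-3, -2]]  ->  [[122, 151], [-345, -427]]
... * rho(b^-1) = [[1, 0], [3, 1]]  ->  [[575, 151], [-1626, -427]]
... * rho(b^-1) = [[1, 0], [3, 1]]  ->  [[1028, 151], [-2907, -427]]
... * rho(b^-1) = [[1, 0], [3, 1]]  ->  [[1481, 151], [-4188, -427]]
... * rho(c^-1) = [[-2, -1], [3, 1]]  ->  [[-2509, -1330], [7095, 3761]]
... * rho(b^-1) = [[1, 0], [3, 1]]  ->  [[-6499, -1330], [18378, 3761]]
... * rho(a^-1) = [[3, 1], [8, 3]]  ->  [[-30137, -10489], [85222, 29661]]
... * rho(a^-1) = [[3, 1], [8, 3]]  ->  [[-174323, -61604], [492954, 174205]]
... * rho(b) = [[1, 0], [-3, 1]]  ->  [[10489, -61604], [-29661, 174205]]
tr = 10489 + 174205 = 184694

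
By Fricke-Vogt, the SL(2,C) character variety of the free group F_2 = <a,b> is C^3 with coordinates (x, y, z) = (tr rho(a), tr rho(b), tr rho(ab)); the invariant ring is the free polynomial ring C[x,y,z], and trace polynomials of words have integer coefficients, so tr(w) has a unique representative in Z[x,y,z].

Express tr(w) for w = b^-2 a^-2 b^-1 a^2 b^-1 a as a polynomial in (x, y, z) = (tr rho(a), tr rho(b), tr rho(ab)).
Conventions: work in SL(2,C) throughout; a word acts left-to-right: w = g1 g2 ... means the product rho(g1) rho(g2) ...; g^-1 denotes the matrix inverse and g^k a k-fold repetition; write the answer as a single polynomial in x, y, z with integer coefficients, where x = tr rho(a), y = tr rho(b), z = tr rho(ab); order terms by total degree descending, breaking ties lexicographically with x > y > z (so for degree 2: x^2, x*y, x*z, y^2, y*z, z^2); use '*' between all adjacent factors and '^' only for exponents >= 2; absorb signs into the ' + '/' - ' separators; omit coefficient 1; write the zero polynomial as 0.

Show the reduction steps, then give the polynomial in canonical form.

trace(a^2) = trace(a)*trace(a) - trace(1) = x^2 - 2
trace(a^2 b) = trace(a)*trace(b a) - trace(b) = x*z - y
trace(b^-1 a^2) = trace(a^2)*trace(b) - trace(a^2 b) = x^2*y - x*z - y
trace(b^-1 a^2 b^-1) = trace(b^-1 a^2)*trace(b) - trace(b^-1 a^2 b) = x^2*y^2 - x*y*z - x^2 - y^2 + 2
trace(a^3) = trace(a)*trace(a^2) - trace(a) = x^3 - 3*x
trace(a^3 b) = trace(a)*trace(b a^2) - trace(b a) = x^2*z - x*y - z
trace(a b^-1 a^2) = trace(a^3)*trace(b) - trace(a^3 b) = x^3*y - x^2*z - 2*x*y + z
trace(b a b a) = trace(b a)*trace(b a) - trace(1)   [split at repeated b] = z^2 - 2
trace(b a b) = trace(b)*trace(a b) - trace(a) = y*z - x
trace(a^2 b a b) = trace(a)*trace(b a b a) - trace(b a b) = x*z^2 - y*z - x
trace(a b^-1 a^2 b) = trace(a^2 b a)*trace(b) - trace(a^2 b a b) = x^2*y*z - x*y^2 - x*z^2 + x
trace(b^-1 a^2 b^-1 a) = trace(a b^-1 a^2)*trace(b) - trace(a b^-1 a^2 b) = x^3*y^2 - 2*x^2*y*z - x*y^2 + x*z^2 + y*z - x
trace(a^-1 b^-1 a^2 b^-1) = trace(b^-1 a^2 b^-1)*trace(a) - trace(b^-1 a^2 b^-1 a) = x^2*y*z - x^3 - x*z^2 - y*z + 3*x
trace(a b^-1 a b) = trace(a b a)*trace(b) - trace(a b a b) = x*y*z - y^2 - z^2 + 2
trace(b a^3 b) = trace(b)*trace(a^3 b) - trace(a^3) = x^2*y*z - x^3 - x*y^2 - y*z + 3*x
trace(b a^3 b a) = trace(a)*trace(b a b a^2) - trace(b a b a) = x^2*z^2 - x*y*z - x^2 - z^2 + 2
trace(a b a^-1 b a^2) = trace(b a^3 b)*trace(a) - trace(b a^3 b a) = x^3*y*z - x^4 - x^2*y^2 - x^2*z^2 + 4*x^2 + z^2 - 2
trace(b a b^2 a) = trace(b)*trace(a b a b) - trace(a b a) = y*z^2 - x*z - y
trace(b a b^2) = trace(b)*trace(a b^2) - trace(a b) = y^2*z - x*y - z
trace(b a^2 b a b) = trace(a)*trace(b a b^2 a) - trace(b a b^2) = x*y*z^2 - x^2*z - y^2*z + z
trace(b a b a b a) = trace(a b a b)*trace(a b) - trace(b a)   [split at repeated a] = z^3 - 3*z
trace(b a^2 b a b a) = trace(a)*trace(b a b a b a) - trace(b a b a b) = x*z^3 - y*z^2 - 2*x*z + y
trace(a b a^-1 b a^2 b) = trace(b a^2 b a b)*trace(a) - trace(b a^2 b a b a) = x^2*y*z^2 - x^3*z - x*y^2*z - x*z^3 + y*z^2 + 3*x*z - y
trace(a^2 b^-1 a b a^-1 b) = trace(a b a^-1 b a^2)*trace(b) - trace(a b a^-1 b a^2 b) = x^3*y^2*z - x^4*y - x^2*y^3 - 2*x^2*y*z^2 + x^3*z + x*y^2*z + x*z^3 + 4*x^2*y - 3*x*z - y
trace(a^-1 b^-1 a^2 b^-1 a b) = trace(a^2 b^-1 a b a^-1)*trace(b) - trace(a^2 b^-1 a b a^-1 b) = -x^3*y^2*z + x^4*y + x^2*y^3 + 2*x^2*y*z^2 - x^3*z - x*z^3 - 4*x^2*y - y^3 - y*z^2 + 3*x*z + 3*y
trace(a^-2 b^-1 a^2 b^-1 a b) = trace(a^-1 b^-1 a^2 b^-1 a b)*trace(a) - trace(a^-1 b^-1 a^2 b^-1 a b a) = -x^4*y^2*z + x^5*y + x^3*y^3 + 2*x^3*y*z^2 - x^4*z - x^2*z^3 - 5*x^3*y - x*y^3 - x*y*z^2 + 4*x^2*z + 5*x*y - z
trace(b^-1 a^-2 b^-1 a^2 b^-1 a) = trace(a^-2 b^-1 a^2 b^-1 a)*trace(b) - trace(a^-2 b^-1 a^2 b^-1 a b) = x^4*y^2*z - x^5*y - x^3*y^3 - 2*x^3*y*z^2 + x^4*z + x^2*y^2*z + x^2*z^3 + 4*x^3*y + x*y^3 - 4*x^2*z - y^2*z - 2*x*y + z
trace(b^-2 a^-2 b^-1 a^2 b^-1 a) = trace(b^-1 a^-2 b^-1 a^2 b^-1 a)*trace(b) - trace(b^-1 a^-2 b^-1 a^2 b^-1 a b) = x^4*y^3*z - x^5*y^2 - x^3*y^4 - 2*x^3*y^2*z^2 + x^4*y*z + x^2*y^3*z + x^2*y*z^3 + 4*x^3*y^2 + x*y^4 - 5*x^2*y*z - y^3*z + x^3 - 2*x*y^2 + x*z^2 + 2*y*z - 3*x

x^4*y^3*z - x^5*y^2 - x^3*y^4 - 2*x^3*y^2*z^2 + x^4*y*z + x^2*y^3*z + x^2*y*z^3 + 4*x^3*y^2 + x*y^4 - 5*x^2*y*z - y^3*z + x^3 - 2*x*y^2 + x*z^2 + 2*y*z - 3*x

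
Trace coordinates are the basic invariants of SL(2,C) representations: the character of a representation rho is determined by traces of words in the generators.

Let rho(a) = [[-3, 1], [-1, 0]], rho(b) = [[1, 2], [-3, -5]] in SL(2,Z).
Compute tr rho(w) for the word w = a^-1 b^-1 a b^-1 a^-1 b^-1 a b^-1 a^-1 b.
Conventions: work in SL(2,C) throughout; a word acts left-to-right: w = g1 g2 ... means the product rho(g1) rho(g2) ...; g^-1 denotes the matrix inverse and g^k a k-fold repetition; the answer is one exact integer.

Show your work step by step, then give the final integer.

rho(a^-1) = [[0, -1], [1, -3]]
... * rho(b^-1) = [[-5, -2], [3, 1]]  ->  [[-3, -1], [-14, -5]]
... * rho(a) = [[-3, 1], [-1, 0]]  ->  [[10, -3], [47, -14]]
... * rho(b^-1) = [[-5, -2], [3, 1]]  ->  [[-59, -23], [-277, -108]]
... * rho(a^-1) = [[0, -1], [1, -3]]  ->  [[-23, 128], [-108, 601]]
... * rho(b^-1) = [[-5, -2], [3, 1]]  ->  [[499, 174], [2343, 817]]
... * rho(a) = [[-3, 1], [-1, 0]]  ->  [[-1671, 499], [-7846, 2343]]
... * rho(b^-1) = [[-5, -2], [3, 1]]  ->  [[9852, 3841], [46259, 18035]]
... * rho(a^-1) = [[0, -1], [1, -3]]  ->  [[3841, -21375], [18035, -100364]]
... * rho(b) = [[1, 2], [-3, -5]]  ->  [[67966, 114557], [319127, 537890]]
tr = 67966 + 537890 = 605856

605856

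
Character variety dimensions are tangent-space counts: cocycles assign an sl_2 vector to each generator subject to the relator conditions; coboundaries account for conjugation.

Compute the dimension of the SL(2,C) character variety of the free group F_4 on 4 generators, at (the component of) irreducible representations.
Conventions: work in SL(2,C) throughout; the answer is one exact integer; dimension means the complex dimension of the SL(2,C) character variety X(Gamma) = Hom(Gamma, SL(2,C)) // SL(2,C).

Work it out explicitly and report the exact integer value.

9

Gamma = F_4 has 4 generators and no relators.
So Z^1 = (sl_2)^4 in full: dim Z^1 = 12.
dim B^1 = 3: the coboundary map is injective because an irreducible image has centralizer 0 in sl_2.
dim H^1 = 12 - 3 = 9, which is dim X.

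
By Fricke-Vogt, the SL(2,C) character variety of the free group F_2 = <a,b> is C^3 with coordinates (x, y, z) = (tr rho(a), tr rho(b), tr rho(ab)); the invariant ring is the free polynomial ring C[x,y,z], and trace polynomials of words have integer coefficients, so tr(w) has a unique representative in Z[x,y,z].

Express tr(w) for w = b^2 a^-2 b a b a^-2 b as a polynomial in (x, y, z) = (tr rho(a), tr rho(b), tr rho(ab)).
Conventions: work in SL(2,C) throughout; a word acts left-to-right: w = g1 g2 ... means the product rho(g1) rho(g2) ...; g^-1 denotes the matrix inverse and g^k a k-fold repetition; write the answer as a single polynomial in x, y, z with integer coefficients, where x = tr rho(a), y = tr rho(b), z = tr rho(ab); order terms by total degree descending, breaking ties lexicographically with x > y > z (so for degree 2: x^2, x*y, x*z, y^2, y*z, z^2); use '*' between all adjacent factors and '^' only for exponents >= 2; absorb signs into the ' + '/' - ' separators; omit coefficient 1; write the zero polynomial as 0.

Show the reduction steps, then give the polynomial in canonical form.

trace(b a b) = trace(b) * trace(a b) - trace(a) = y*z - x
trace(b a b^2) = trace(b) * trace(b a b) - trace(b a) = y^2*z - x*y - z
so trace(a b^4) = trace(b) * trace(b a b^2) - trace(b a b) = y^3*z - x*y^2 - 2*y*z + x
so trace(b a b^4) = trace(b) * trace(a b^4) - trace(a b^3) = y^4*z - x*y^3 - 3*y^2*z + 2*x*y + z
so trace(a b a b) = trace(b a) * trace(b a) - trace(1) = z^2 - 2
trace(a b a) = trace(a) * trace(b a) - trace(b) = x*z - y
so trace(b a b a b) = trace(b) * trace(a b a b) - trace(a b a) = y*z^2 - x*z - y
so trace(b a b a b^2) = trace(b) * trace(b a b a b) - trace(b a b a) = y^2*z^2 - x*y*z - y^2 - z^2 + 2
reduce: trace(b a b^4 a) = trace(b) * trace(b a b a b^2) - trace(b a b a b) = y^3*z^2 - x*y^2*z - y^3 - 2*y*z^2 + x*z + 3*y
so trace(a^-1 b a b^4) = trace(b a b^4) * trace(a) - trace(b a b^4 a) = x*y^4*z - x^2*y^3 - y^3*z^2 - 2*x*y^2*z + 2*x^2*y + y^3 + 2*y*z^2 - 3*y
trace(b^3 a^-2 b a b) = trace(a^-1 b a b^4) * trace(a) - trace(a^-1 b a b^4 a) = x^2*y^4*z - x^3*y^3 - x*y^3*z^2 - 2*x^2*y^2*z - y^4*z + 2*x^3*y + 2*x*y^3 + 2*x*y*z^2 + 3*y^2*z - 5*x*y - z
reduce: trace(a b a b a b) = trace(b a b a) * trace(b a) - trace(a b) = z^3 - 3*z
so trace(a b a b a) = trace(a) * trace(b a b a) - trace(b a b) = x*z^2 - y*z - x
trace(a b a b a b^2) = trace(b) * trace(a b a b a b) - trace(a b a b a) = y*z^3 - x*z^2 - 2*y*z + x
trace(b a b a b^3 a) = trace(b) * trace(a b a b a b^2) - trace(a b a b a b) = y^2*z^3 - x*y*z^2 - 2*y^2*z - z^3 + x*y + 3*z
trace(a^-1 b a b a b^3) = trace(b a b a b^3) * trace(a) - trace(b a b a b^3 a) = x*y^3*z^2 - x^2*y^2*z - y^2*z^3 - x*y^3 - x*y*z^2 + x^2*z + 2*y^2*z + z^3 + 2*x*y - 3*z
trace(b^3 a^-2 b a b a) = trace(a^-1 b a b a b^3) * trace(a) - trace(a^-1 b a b a b^3 a) = x^2*y^3*z^2 - x^3*y^2*z - x*y^2*z^3 - x^2*y^3 - x^2*y*z^2 - y^3*z^2 + x^3*z + 3*x*y^2*z + x*z^3 + 2*x^2*y + y^3 + 2*y*z^2 - 4*x*z - 3*y
trace(b^3 a^-2 b a b a^-1) = trace(b^3 a^-2 b a b) * trace(a) - trace(b^3 a^-2 b a b a) = x^3*y^4*z - x^4*y^3 - 2*x^2*y^3*z^2 - x^3*y^2*z - x*y^4*z + x*y^2*z^3 + 2*x^4*y + 3*x^2*y^3 + 3*x^2*y*z^2 + y^3*z^2 - x^3*z - x*z^3 - 7*x^2*y - y^3 - 2*y*z^2 + 3*x*z + 3*y
reduce: trace(b^2 a^-2 b a b a^-2 b) = trace(b^3 a^-2 b a b a^-1) * trace(a) - trace(b^3 a^-2 b a b) = x^4*y^4*z - x^5*y^3 - 2*x^3*y^3*z^2 - x^4*y^2*z - 2*x^2*y^4*z + x^2*y^2*z^3 + 2*x^5*y + 4*x^3*y^3 + 3*x^3*y*z^2 + 2*x*y^3*z^2 - x^4*z + 2*x^2*y^2*z - x^2*z^3 + y^4*z - 9*x^3*y - 3*x*y^3 - 4*x*y*z^2 + 3*x^2*z - 3*y^2*z + 8*x*y + z

x^4*y^4*z - x^5*y^3 - 2*x^3*y^3*z^2 - x^4*y^2*z - 2*x^2*y^4*z + x^2*y^2*z^3 + 2*x^5*y + 4*x^3*y^3 + 3*x^3*y*z^2 + 2*x*y^3*z^2 - x^4*z + 2*x^2*y^2*z - x^2*z^3 + y^4*z - 9*x^3*y - 3*x*y^3 - 4*x*y*z^2 + 3*x^2*z - 3*y^2*z + 8*x*y + z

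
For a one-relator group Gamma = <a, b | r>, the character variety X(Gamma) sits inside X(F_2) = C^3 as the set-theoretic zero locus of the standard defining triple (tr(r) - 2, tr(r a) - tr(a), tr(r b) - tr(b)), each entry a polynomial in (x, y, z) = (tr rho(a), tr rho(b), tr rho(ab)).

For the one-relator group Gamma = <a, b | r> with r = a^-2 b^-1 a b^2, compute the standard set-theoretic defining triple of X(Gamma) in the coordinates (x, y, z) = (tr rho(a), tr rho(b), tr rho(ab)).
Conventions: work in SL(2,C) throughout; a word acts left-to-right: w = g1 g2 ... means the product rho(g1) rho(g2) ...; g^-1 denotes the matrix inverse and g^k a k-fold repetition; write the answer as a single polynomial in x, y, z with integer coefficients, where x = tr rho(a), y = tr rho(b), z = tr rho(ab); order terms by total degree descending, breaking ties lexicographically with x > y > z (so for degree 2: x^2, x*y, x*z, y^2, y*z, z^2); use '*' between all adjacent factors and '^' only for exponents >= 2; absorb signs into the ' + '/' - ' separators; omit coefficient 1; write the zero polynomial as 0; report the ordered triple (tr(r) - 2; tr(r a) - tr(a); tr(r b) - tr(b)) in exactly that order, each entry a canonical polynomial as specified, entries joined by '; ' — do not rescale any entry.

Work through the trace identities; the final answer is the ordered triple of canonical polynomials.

-x^2*y^2*z + x^3*y + x*y^3 + x*y*z^2 - 3*x*y - z - 2; -x*y^2*z + x^2*y + y^3 + y*z^2 - x - 3*y; -x^2*y^3*z + x^3*y^2 + x*y^4 + x*y^2*z^2 + x^2*y*z - x^3 - 4*x*y^2 - x*z^2 - y*z + 3*x - y

use: tr(b^2) = tr(b) * tr(b) - tr(1) = y^2 - 2
tr(b^2 a) = tr(b) * tr(a b) - tr(a) = y*z - x
tr(b^2 a^-1) = tr(b^2) * tr(a) - tr(b^2 a) = x*y^2 - y*z - x
tr(b a b^2) = tr(b) * tr(b a b) - tr(b a) = y^2*z - x*y - z
tr(a b a b) = tr(a b) * tr(a b) - tr(1)   [split at repeated a] = z^2 - 2
use: tr(a b a) = tr(a) * tr(b a) - tr(b) = x*z - y
tr(b a b^2 a) = tr(b) * tr(a b a b) - tr(a b a) = y*z^2 - x*z - y
tr(a^-1 b a b^2) = tr(b a b^2) * tr(a) - tr(b a b^2 a) = x*y^2*z - x^2*y - y*z^2 + y
use: tr(a b^2 a^-2 b) = tr(a^-1 b a b^2) * tr(a) - tr(a^-1 b a b^2 a) = x^2*y^2*z - x^3*y - x*y*z^2 - y^2*z + 2*x*y + z
tr(a^-2 b^-1 a b^2) = tr(a b^2 a^-2) * tr(b) - tr(a b^2 a^-2 b) = -x^2*y^2*z + x^3*y + x*y^3 + x*y*z^2 - 3*x*y - z
tr(a b^2 a) = tr(a) * tr(b^2 a) - tr(b^2)   [square of a] = x*y*z - x^2 - y^2 + 2
tr(b^-1 a b^2 a) = tr(a b^2 a) * tr(b) - tr(a b^2 a b)   [inverse elimination on b] = x*y^2*z - x^2*y - y^3 - y*z^2 + x*z + 3*y
tr(a^-1 b^-1 a b^2) = tr(b^-1 a b^2) * tr(a) - tr(b^-1 a b^2 a)   [inverse elimination on a] = -x*y^2*z + x^2*y + y^3 + y*z^2 - 3*y
use: tr(a b^3 a) = tr(b) * tr(b a^2 b) - tr(b a^2) = x*y^2*z - x^2*y - y^3 - x*z + 3*y
use: tr(a b^3 a b) = tr(b) * tr(a b a b^2) - tr(a b a b) = y^2*z^2 - x*y*z - y^2 - z^2 + 2
tr(b^-1 a b^3 a) = tr(a b^3 a) * tr(b) - tr(a b^3 a b) = x*y^3*z - x^2*y^2 - y^4 - y^2*z^2 + 4*y^2 + z^2 - 2
tr(a^-1 b^-1 a b^3) = tr(b^-1 a b^3) * tr(a) - tr(b^-1 a b^3 a) = -x*y^3*z + x^2*y^2 + y^4 + y^2*z^2 + x*y*z - x^2 - 4*y^2 - z^2 + 2
apply: tr(a^-2 b^-1 a b^3) = tr(a^-1 b^-1 a b^3) * tr(a) - tr(a^-1 b^-1 a b^3 a) = -x^2*y^3*z + x^3*y^2 + x*y^4 + x*y^2*z^2 + x^2*y*z - x^3 - 4*x*y^2 - x*z^2 - y*z + 3*x
assemble the triple (tr(r) - 2; tr(r a) - x; tr(r b) - y)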